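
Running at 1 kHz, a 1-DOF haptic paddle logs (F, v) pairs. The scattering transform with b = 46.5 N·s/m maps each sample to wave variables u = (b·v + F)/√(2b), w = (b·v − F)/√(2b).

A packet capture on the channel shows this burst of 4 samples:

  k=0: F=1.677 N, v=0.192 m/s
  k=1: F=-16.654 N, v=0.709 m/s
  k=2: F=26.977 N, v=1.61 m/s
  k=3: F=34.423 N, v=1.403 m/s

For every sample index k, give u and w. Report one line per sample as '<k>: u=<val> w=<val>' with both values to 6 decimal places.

k=0: b·v=46.5×0.192=8.928000; √(2b)=9.643651; u=(8.928000+1.677)/9.643651=1.099687, w=(8.928000−1.677)/9.643651=0.751894
k=1: b·v=46.5×0.709=32.968500; √(2b)=9.643651; u=(32.968500+(-16.654))/9.643651=1.691735, w=(32.968500−(-16.654))/9.643651=5.145614
k=2: b·v=46.5×1.61=74.865000; √(2b)=9.643651; u=(74.865000+26.977)/9.643651=10.560523, w=(74.865000−26.977)/9.643651=4.965754
k=3: b·v=46.5×1.403=65.239500; √(2b)=9.643651; u=(65.239500+34.423)/9.643651=10.334520, w=(65.239500−34.423)/9.643651=3.195522

0: u=1.099687 w=0.751894
1: u=1.691735 w=5.145614
2: u=10.560523 w=4.965754
3: u=10.334520 w=3.195522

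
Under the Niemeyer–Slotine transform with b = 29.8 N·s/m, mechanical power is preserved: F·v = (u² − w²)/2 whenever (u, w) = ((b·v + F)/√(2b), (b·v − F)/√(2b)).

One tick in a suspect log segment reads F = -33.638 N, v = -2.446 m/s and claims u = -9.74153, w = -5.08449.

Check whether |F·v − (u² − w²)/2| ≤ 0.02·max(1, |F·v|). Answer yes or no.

F·v = (-33.638)×(-2.446) = 82.27855 W.
(u² − w²)/2 = (94.89741 − 25.85204)/2 = 34.52268 W.
|Δ| = 47.75586;  2% of max(1, |F·v|) = 1.64557.

no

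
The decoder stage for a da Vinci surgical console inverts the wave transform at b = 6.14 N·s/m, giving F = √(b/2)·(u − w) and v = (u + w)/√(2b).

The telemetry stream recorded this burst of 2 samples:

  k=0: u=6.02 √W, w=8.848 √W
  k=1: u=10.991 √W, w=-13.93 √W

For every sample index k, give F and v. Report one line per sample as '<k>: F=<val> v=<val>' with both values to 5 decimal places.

k=0: u−w=-2.82800, u+w=14.86800; √(b/2)=1.75214, √(2b)=3.50428; F=1.75214×(-2.828)=-4.95506, v=14.86800/3.50428=4.24281
k=1: u−w=24.92100, u+w=-2.93900; √(b/2)=1.75214, √(2b)=3.50428; F=1.75214×24.921=43.66512, v=-2.93900/3.50428=-0.83869

0: F=-4.95506 v=4.24281
1: F=43.66512 v=-0.83869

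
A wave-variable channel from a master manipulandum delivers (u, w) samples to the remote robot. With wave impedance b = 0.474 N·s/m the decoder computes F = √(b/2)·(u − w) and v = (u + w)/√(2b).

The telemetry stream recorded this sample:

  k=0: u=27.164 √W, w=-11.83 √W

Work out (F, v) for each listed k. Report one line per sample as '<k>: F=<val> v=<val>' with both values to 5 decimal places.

0: F=18.98331 v=15.74894

k=0: u−w=38.99400, u+w=15.33400; √(b/2)=0.48683, √(2b)=0.97365; F=0.48683×38.994=18.98331, v=15.33400/0.97365=15.74894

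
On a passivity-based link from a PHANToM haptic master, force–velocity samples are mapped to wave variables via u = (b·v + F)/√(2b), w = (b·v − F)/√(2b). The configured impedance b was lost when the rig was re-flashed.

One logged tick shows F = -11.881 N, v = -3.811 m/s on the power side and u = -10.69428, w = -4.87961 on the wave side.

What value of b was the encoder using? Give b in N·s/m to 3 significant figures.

b = 8.35 N·s/m

u + w = -15.5739;  u + w = √(2b)·v, so √(2b) = -15.5739/(-3.811) = 4.0866.
b = (√(2b))²/2 = 16.7000/2 = 8.3500.
(Check via u − w = 2F/√(2b): u − w = -5.8147, 2F/√(2b) = -5.8147.)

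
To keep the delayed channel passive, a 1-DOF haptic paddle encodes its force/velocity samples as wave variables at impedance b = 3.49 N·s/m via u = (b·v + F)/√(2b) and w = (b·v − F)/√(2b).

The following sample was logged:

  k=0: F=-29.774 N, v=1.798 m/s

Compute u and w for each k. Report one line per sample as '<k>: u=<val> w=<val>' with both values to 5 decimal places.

k=0: b·v=3.49×1.798=6.27502; √(2b)=2.64197; u=(6.27502+(-29.774))/2.64197=-8.89450, w=(6.27502−(-29.774))/2.64197=13.64476

0: u=-8.89450 w=13.64476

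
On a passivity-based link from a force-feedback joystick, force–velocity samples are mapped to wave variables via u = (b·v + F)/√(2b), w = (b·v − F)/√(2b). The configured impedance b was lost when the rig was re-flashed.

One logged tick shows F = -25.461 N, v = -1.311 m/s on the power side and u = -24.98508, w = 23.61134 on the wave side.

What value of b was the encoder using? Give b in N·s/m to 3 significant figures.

u + w = -1.37374;  u + w = √(2b)·v, so √(2b) = -1.37374/(-1.311) = 1.04786.
b = (√(2b))²/2 = 1.09800/2 = 0.54900.
(Check via u − w = 2F/√(2b): u − w = -48.59642, 2F/√(2b) = -48.59634.)

b = 0.549 N·s/m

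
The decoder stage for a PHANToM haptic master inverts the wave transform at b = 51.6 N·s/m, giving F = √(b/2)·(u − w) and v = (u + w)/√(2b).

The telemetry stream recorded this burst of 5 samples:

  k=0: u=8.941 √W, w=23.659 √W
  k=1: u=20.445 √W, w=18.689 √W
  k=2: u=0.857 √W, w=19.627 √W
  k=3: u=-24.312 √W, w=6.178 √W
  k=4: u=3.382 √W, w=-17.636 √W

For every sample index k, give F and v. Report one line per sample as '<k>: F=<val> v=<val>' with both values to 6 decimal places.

k=0: u−w=-14.718000, u+w=32.600000; √(b/2)=5.079370, √(2b)=10.158740; F=5.079370×(-14.718)=-74.758168, v=32.600000/10.158740=3.209059
k=1: u−w=1.756000, u+w=39.134000; √(b/2)=5.079370, √(2b)=10.158740; F=5.079370×1.756=8.919374, v=39.134000/10.158740=3.852249
k=2: u−w=-18.770000, u+w=20.484000; √(b/2)=5.079370, √(2b)=10.158740; F=5.079370×(-18.77)=-95.339776, v=20.484000/10.158740=2.016392
k=3: u−w=-30.490000, u+w=-18.134000; √(b/2)=5.079370, √(2b)=10.158740; F=5.079370×(-30.49)=-154.869993, v=-18.134000/10.158740=-1.785064
k=4: u−w=21.018000, u+w=-14.254000; √(b/2)=5.079370, √(2b)=10.158740; F=5.079370×21.018=106.758199, v=-14.254000/10.158740=-1.403127

0: F=-74.758168 v=3.209059
1: F=8.919374 v=3.852249
2: F=-95.339776 v=2.016392
3: F=-154.869993 v=-1.785064
4: F=106.758199 v=-1.403127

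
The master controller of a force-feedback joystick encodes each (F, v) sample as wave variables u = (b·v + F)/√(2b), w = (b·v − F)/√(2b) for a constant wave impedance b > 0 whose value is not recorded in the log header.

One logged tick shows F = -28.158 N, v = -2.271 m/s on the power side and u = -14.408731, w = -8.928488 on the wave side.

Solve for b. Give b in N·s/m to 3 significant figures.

b = 52.8 N·s/m

u + w = -23.337219;  u + w = √(2b)·v, so √(2b) = -23.337219/(-2.271) = 10.276186.
b = (√(2b))²/2 = 105.600004/2 = 52.800002.
(Check via u − w = 2F/√(2b): u − w = -5.480243, 2F/√(2b) = -5.480243.)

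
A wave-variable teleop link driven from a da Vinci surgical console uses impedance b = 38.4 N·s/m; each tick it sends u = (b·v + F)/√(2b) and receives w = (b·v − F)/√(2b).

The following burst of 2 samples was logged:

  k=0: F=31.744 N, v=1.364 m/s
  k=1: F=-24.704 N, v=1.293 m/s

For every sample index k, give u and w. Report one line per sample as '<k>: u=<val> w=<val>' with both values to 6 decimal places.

k=0: b·v=38.4×1.364=52.377600; √(2b)=8.763561; u=(52.377600+31.744)/8.763561=9.599020, w=(52.377600−31.744)/8.763561=2.354477
k=1: b·v=38.4×1.293=49.651200; √(2b)=8.763561; u=(49.651200+(-24.704))/8.763561=2.846697, w=(49.651200−(-24.704))/8.763561=8.484588

0: u=9.599020 w=2.354477
1: u=2.846697 w=8.484588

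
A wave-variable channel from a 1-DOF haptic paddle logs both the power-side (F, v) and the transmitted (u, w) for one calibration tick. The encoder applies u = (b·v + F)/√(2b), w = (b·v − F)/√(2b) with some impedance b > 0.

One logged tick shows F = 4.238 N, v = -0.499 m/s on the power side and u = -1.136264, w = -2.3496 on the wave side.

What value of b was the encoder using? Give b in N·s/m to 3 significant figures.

u + w = -3.485864;  u + w = √(2b)·v, so √(2b) = -3.485864/(-0.499) = 6.985699.
b = (√(2b))²/2 = 48.799996/2 = 24.399998.
(Check via u − w = 2F/√(2b): u − w = 1.213336, 2F/√(2b) = 1.213336.)

b = 24.4 N·s/m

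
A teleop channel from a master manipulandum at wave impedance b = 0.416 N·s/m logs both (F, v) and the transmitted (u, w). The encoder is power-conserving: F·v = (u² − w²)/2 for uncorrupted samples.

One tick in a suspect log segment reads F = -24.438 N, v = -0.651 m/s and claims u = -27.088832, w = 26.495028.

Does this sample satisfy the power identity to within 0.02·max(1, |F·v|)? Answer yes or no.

F·v = (-24.438)×(-0.651) = 15.909138 W.
(u² − w²)/2 = (733.804819 − 701.986509)/2 = 15.909155 W.
|Δ| = 0.000017;  2% of max(1, |F·v|) = 0.318183.

yes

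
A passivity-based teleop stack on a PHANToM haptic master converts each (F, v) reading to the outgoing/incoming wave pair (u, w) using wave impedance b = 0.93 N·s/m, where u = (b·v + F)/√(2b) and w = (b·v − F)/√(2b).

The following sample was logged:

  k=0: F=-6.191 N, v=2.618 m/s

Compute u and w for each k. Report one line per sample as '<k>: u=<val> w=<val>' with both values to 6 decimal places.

k=0: b·v=0.93×2.618=2.434740; √(2b)=1.363818; u=(2.434740+(-6.191))/1.363818=-2.754223, w=(2.434740−(-6.191))/1.363818=6.324699

0: u=-2.754223 w=6.324699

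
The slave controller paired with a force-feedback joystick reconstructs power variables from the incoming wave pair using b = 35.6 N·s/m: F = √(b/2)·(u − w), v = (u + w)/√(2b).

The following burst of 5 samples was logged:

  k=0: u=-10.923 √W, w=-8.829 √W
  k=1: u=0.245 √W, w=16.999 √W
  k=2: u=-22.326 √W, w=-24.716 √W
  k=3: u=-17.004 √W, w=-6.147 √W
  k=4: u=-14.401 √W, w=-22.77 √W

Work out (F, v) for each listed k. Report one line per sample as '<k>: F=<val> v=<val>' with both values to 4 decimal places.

0: F=-8.8346 v=-2.3408
1: F=-70.6852 v=2.0436
2: F=10.0834 v=-5.5750
3: F=-45.8057 v=-2.7437
4: F=35.3088 v=-4.4052

k=0: u−w=-2.0940, u+w=-19.7520; √(b/2)=4.2190, √(2b)=8.4380; F=4.2190×(-2.094)=-8.8346, v=-19.7520/8.4380=-2.3408
k=1: u−w=-16.7540, u+w=17.2440; √(b/2)=4.2190, √(2b)=8.4380; F=4.2190×(-16.754)=-70.6852, v=17.2440/8.4380=2.0436
k=2: u−w=2.3900, u+w=-47.0420; √(b/2)=4.2190, √(2b)=8.4380; F=4.2190×2.39=10.0834, v=-47.0420/8.4380=-5.5750
k=3: u−w=-10.8570, u+w=-23.1510; √(b/2)=4.2190, √(2b)=8.4380; F=4.2190×(-10.857)=-45.8057, v=-23.1510/8.4380=-2.7437
k=4: u−w=8.3690, u+w=-37.1710; √(b/2)=4.2190, √(2b)=8.4380; F=4.2190×8.369=35.3088, v=-37.1710/8.4380=-4.4052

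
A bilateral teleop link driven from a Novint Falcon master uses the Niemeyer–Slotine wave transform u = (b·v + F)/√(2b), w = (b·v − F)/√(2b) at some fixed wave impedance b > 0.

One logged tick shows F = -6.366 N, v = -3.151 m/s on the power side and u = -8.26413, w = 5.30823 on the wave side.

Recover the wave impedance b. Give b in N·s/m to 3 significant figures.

u + w = -2.9559;  u + w = √(2b)·v, so √(2b) = -2.9559/(-3.151) = 0.9381.
b = (√(2b))²/2 = 0.8800/2 = 0.4400.
(Check via u − w = 2F/√(2b): u − w = -13.5724, 2F/√(2b) = -13.5724.)

b = 0.44 N·s/m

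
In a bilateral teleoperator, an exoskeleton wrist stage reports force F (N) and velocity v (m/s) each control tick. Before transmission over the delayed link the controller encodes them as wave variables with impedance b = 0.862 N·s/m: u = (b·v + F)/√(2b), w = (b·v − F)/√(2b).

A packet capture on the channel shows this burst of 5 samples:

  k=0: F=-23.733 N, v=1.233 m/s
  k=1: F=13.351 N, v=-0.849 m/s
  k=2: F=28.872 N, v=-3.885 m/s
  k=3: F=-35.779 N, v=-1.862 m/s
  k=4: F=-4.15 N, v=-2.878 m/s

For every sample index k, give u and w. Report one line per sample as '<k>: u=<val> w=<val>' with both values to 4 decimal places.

k=0: b·v=0.862×1.233=1.0628; √(2b)=1.3130; u=(1.0628+(-23.733))/1.3130=-17.2658, w=(1.0628−(-23.733))/1.3130=18.8847
k=1: b·v=0.862×(-0.849)=-0.7318; √(2b)=1.3130; u=(-0.7318+13.351)/1.3130=9.6109, w=(-0.7318−13.351)/1.3130=-10.7256
k=2: b·v=0.862×(-3.885)=-3.3489; √(2b)=1.3130; u=(-3.3489+28.872)/1.3130=19.4386, w=(-3.3489−28.872)/1.3130=-24.5397
k=3: b·v=0.862×(-1.862)=-1.6050; √(2b)=1.3130; u=(-1.6050+(-35.779))/1.3130=-28.4720, w=(-1.6050−(-35.779))/1.3130=26.0272
k=4: b·v=0.862×(-2.878)=-2.4808; √(2b)=1.3130; u=(-2.4808+(-4.15))/1.3130=-5.0501, w=(-2.4808−(-4.15))/1.3130=1.2712

0: u=-17.2658 w=18.8847
1: u=9.6109 w=-10.7256
2: u=19.4386 w=-24.5397
3: u=-28.4720 w=26.0272
4: u=-5.0501 w=1.2712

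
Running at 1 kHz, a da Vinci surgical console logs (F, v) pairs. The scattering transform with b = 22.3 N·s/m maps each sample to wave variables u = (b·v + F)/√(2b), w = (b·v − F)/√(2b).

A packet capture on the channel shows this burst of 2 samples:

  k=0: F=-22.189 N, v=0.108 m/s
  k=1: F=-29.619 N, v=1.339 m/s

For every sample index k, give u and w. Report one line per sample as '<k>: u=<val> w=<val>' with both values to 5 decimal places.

k=0: b·v=22.3×0.108=2.40840; √(2b)=6.67832; u=(2.40840+(-22.189))/6.67832=-2.96191, w=(2.40840−(-22.189))/6.67832=3.68317
k=1: b·v=22.3×1.339=29.85970; √(2b)=6.67832; u=(29.85970+(-29.619))/6.67832=0.03604, w=(29.85970−(-29.619))/6.67832=8.90623

0: u=-2.96191 w=3.68317
1: u=0.03604 w=8.90623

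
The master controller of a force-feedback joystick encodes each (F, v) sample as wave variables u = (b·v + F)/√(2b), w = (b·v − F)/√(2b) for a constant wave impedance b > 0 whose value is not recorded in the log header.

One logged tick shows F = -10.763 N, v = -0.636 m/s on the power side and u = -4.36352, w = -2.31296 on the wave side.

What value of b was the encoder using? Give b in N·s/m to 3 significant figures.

u + w = -6.6765;  u + w = √(2b)·v, so √(2b) = -6.6765/(-0.636) = 10.4976.
b = (√(2b))²/2 = 110.1998/2 = 55.0999.
(Check via u − w = 2F/√(2b): u − w = -2.0506, 2F/√(2b) = -2.0506.)

b = 55.1 N·s/m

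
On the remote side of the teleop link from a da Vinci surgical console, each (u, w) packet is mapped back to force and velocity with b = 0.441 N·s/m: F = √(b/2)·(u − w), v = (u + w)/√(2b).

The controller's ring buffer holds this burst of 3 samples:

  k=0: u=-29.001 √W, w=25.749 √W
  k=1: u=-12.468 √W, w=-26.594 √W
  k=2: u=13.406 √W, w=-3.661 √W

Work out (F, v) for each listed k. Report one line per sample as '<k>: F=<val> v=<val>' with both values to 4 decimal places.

k=0: u−w=-54.7500, u+w=-3.2520; √(b/2)=0.4696, √(2b)=0.9391; F=0.4696×(-54.75)=-25.7092, v=-3.2520/0.9391=-3.4627
k=1: u−w=14.1260, u+w=-39.0620; √(b/2)=0.4696, √(2b)=0.9391; F=0.4696×14.126=6.6332, v=-39.0620/0.9391=-41.5930
k=2: u−w=17.0670, u+w=9.7450; √(b/2)=0.4696, √(2b)=0.9391; F=0.4696×17.067=8.0142, v=9.7450/0.9391=10.3764

0: F=-25.7092 v=-3.4627
1: F=6.6332 v=-41.5930
2: F=8.0142 v=10.3764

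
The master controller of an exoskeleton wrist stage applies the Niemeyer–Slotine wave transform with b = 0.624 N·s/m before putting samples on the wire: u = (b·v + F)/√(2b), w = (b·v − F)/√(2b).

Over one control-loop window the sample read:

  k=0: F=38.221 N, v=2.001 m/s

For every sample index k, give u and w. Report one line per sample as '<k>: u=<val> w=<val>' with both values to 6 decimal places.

k=0: b·v=0.624×2.001=1.248624; √(2b)=1.117139; u=(1.248624+38.221)/1.117139=35.330981, w=(1.248624−38.221)/1.117139=-33.095585

0: u=35.330981 w=-33.095585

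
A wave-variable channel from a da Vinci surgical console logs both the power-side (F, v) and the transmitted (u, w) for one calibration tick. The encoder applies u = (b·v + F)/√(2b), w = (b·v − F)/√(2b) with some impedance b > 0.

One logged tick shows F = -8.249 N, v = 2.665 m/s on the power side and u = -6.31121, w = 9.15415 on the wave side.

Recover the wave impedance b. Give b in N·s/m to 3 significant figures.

u + w = 2.84294;  u + w = √(2b)·v, so √(2b) = 2.84294/2.665 = 1.06677.
b = (√(2b))²/2 = 1.13800/2 = 0.56900.
(Check via u − w = 2F/√(2b): u − w = -15.46536, 2F/√(2b) = -15.46539.)

b = 0.569 N·s/m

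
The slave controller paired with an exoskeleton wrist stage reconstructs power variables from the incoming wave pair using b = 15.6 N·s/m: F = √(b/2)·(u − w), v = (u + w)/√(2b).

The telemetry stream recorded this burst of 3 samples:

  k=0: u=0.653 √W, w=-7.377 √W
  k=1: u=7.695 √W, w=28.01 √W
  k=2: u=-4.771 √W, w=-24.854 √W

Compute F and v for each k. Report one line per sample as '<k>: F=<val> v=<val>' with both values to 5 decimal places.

0: F=22.42657 v=-1.20379
1: F=-56.73671 v=6.39222
2: F=56.08877 v=-5.30373

k=0: u−w=8.03000, u+w=-6.72400; √(b/2)=2.79285, √(2b)=5.58570; F=2.79285×8.03=22.42657, v=-6.72400/5.58570=-1.20379
k=1: u−w=-20.31500, u+w=35.70500; √(b/2)=2.79285, √(2b)=5.58570; F=2.79285×(-20.315)=-56.73671, v=35.70500/5.58570=6.39222
k=2: u−w=20.08300, u+w=-29.62500; √(b/2)=2.79285, √(2b)=5.58570; F=2.79285×20.083=56.08877, v=-29.62500/5.58570=-5.30373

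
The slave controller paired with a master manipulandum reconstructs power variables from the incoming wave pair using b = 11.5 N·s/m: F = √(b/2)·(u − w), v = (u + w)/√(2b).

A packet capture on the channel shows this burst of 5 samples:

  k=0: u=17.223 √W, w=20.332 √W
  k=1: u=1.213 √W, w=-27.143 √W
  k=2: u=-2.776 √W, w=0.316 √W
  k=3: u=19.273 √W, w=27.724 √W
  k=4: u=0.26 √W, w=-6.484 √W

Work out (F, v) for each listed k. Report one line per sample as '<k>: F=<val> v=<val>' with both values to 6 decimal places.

0: F=-7.455120 v=7.830759
1: F=67.995299 v=-5.406779
2: F=-7.414356 v=-0.512945
3: F=-20.264786 v=9.799552
4: F=16.171544 v=-1.297794

k=0: u−w=-3.109000, u+w=37.555000; √(b/2)=2.397916, √(2b)=4.795832; F=2.397916×(-3.109)=-7.455120, v=37.555000/4.795832=7.830759
k=1: u−w=28.356000, u+w=-25.930000; √(b/2)=2.397916, √(2b)=4.795832; F=2.397916×28.356=67.995299, v=-25.930000/4.795832=-5.406779
k=2: u−w=-3.092000, u+w=-2.460000; √(b/2)=2.397916, √(2b)=4.795832; F=2.397916×(-3.092)=-7.414356, v=-2.460000/4.795832=-0.512945
k=3: u−w=-8.451000, u+w=46.997000; √(b/2)=2.397916, √(2b)=4.795832; F=2.397916×(-8.451)=-20.264786, v=46.997000/4.795832=9.799552
k=4: u−w=6.744000, u+w=-6.224000; √(b/2)=2.397916, √(2b)=4.795832; F=2.397916×6.744=16.171544, v=-6.224000/4.795832=-1.297794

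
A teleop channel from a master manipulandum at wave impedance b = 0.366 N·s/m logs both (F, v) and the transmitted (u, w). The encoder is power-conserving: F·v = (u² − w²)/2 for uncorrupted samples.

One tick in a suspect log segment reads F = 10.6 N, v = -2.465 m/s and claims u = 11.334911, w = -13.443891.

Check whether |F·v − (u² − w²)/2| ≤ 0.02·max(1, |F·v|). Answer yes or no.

F·v = 10.6×(-2.465) = -26.129000 W.
(u² − w²)/2 = (128.480207 − 180.738205)/2 = -26.128999 W.
|Δ| = 0.000001;  2% of max(1, |F·v|) = 0.522580.

yes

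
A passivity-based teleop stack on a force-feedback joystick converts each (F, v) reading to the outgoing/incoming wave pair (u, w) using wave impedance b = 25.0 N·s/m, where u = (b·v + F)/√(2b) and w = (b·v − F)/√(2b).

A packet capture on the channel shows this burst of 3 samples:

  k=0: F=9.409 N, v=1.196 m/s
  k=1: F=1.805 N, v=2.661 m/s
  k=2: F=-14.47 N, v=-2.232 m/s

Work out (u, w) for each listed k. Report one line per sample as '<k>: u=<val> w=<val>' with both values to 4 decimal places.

k=0: b·v=25.0×1.196=29.9000; √(2b)=7.0711; u=(29.9000+9.409)/7.0711=5.5591, w=(29.9000−9.409)/7.0711=2.8979
k=1: b·v=25.0×2.661=66.5250; √(2b)=7.0711; u=(66.5250+1.805)/7.0711=9.6633, w=(66.5250−1.805)/7.0711=9.1528
k=2: b·v=25.0×(-2.232)=-55.8000; √(2b)=7.0711; u=(-55.8000+(-14.47))/7.0711=-9.9377, w=(-55.8000−(-14.47))/7.0711=-5.8449

0: u=5.5591 w=2.8979
1: u=9.6633 w=9.1528
2: u=-9.9377 w=-5.8449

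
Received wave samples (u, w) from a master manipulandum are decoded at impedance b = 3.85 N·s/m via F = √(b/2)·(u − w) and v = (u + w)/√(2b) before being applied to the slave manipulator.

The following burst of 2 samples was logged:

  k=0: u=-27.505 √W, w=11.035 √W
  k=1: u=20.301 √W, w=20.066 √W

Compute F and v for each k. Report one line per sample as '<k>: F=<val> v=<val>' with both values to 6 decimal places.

0: F=-53.472080 v=-5.935376
1: F=0.326049 v=14.547257

k=0: u−w=-38.540000, u+w=-16.470000; √(b/2)=1.387444, √(2b)=2.774887; F=1.387444×(-38.54)=-53.472080, v=-16.470000/2.774887=-5.935376
k=1: u−w=0.235000, u+w=40.367000; √(b/2)=1.387444, √(2b)=2.774887; F=1.387444×0.235=0.326049, v=40.367000/2.774887=14.547257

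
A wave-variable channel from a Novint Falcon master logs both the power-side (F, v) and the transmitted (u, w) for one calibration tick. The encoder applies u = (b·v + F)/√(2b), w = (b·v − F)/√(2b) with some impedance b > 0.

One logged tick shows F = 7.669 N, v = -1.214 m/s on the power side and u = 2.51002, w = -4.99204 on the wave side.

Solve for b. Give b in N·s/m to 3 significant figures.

u + w = -2.4820;  u + w = √(2b)·v, so √(2b) = -2.4820/(-1.214) = 2.0445.
b = (√(2b))²/2 = 4.1800/2 = 2.0900.
(Check via u − w = 2F/√(2b): u − w = 7.5021, 2F/√(2b) = 7.5021.)

b = 2.09 N·s/m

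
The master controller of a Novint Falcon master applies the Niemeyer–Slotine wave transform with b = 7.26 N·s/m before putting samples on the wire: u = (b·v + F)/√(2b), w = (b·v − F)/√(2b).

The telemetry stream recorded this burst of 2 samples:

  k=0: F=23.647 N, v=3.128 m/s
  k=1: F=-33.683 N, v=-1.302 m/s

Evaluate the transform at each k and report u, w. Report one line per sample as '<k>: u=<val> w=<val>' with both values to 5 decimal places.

0: u=12.16537 w=-0.24609
1: u=-11.32014 w=6.35885

k=0: b·v=7.26×3.128=22.70928; √(2b)=3.81051; u=(22.70928+23.647)/3.81051=12.16537, w=(22.70928−23.647)/3.81051=-0.24609
k=1: b·v=7.26×(-1.302)=-9.45252; √(2b)=3.81051; u=(-9.45252+(-33.683))/3.81051=-11.32014, w=(-9.45252−(-33.683))/3.81051=6.35885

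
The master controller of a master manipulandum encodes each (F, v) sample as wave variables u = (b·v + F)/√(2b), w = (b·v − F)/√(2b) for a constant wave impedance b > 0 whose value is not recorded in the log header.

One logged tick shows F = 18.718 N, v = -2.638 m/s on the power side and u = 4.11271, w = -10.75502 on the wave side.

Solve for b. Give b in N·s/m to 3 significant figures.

b = 3.17 N·s/m

u + w = -6.6423;  u + w = √(2b)·v, so √(2b) = -6.6423/(-2.638) = 2.5179.
b = (√(2b))²/2 = 6.3400/2 = 3.1700.
(Check via u − w = 2F/√(2b): u − w = 14.8677, 2F/√(2b) = 14.8677.)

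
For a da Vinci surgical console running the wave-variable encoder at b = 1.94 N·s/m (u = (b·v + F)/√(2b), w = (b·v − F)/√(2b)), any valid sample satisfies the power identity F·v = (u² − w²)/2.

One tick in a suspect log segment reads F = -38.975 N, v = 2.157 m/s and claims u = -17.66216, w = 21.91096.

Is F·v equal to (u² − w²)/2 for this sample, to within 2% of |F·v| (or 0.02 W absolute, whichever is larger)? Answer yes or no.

F·v = (-38.975)×2.157 = -84.06907 W.
(u² − w²)/2 = (311.95190 − 480.09017)/2 = -84.06914 W.
|Δ| = 0.00006;  2% of max(1, |F·v|) = 1.68138.

yes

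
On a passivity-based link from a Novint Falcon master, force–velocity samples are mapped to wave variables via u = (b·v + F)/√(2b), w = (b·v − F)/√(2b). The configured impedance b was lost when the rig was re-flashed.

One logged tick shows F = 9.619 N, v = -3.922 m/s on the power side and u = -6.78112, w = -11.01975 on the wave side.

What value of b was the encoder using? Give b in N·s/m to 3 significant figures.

u + w = -17.80087;  u + w = √(2b)·v, so √(2b) = -17.80087/(-3.922) = 4.53872.
b = (√(2b))²/2 = 20.60000/2 = 10.30000.
(Check via u − w = 2F/√(2b): u − w = 4.23863, 2F/√(2b) = 4.23864.)

b = 10.3 N·s/m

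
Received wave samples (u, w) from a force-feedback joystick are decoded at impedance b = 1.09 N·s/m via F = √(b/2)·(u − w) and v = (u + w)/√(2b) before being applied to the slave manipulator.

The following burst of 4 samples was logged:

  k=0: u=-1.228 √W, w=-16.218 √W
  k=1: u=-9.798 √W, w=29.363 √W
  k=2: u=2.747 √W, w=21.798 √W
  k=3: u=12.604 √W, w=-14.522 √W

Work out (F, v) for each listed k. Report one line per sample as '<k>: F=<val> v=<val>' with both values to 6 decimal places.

0: F=11.066235 v=-11.815922
1: F=-28.910262 v=13.251090
2: F=-14.064232 v=16.623972
3: F=20.025530 v=-1.299034

k=0: u−w=14.990000, u+w=-17.446000; √(b/2)=0.738241, √(2b)=1.476482; F=0.738241×14.99=11.066235, v=-17.446000/1.476482=-11.815922
k=1: u−w=-39.161000, u+w=19.565000; √(b/2)=0.738241, √(2b)=1.476482; F=0.738241×(-39.161)=-28.910262, v=19.565000/1.476482=13.251090
k=2: u−w=-19.051000, u+w=24.545000; √(b/2)=0.738241, √(2b)=1.476482; F=0.738241×(-19.051)=-14.064232, v=24.545000/1.476482=16.623972
k=3: u−w=27.126000, u+w=-1.918000; √(b/2)=0.738241, √(2b)=1.476482; F=0.738241×27.126=20.025530, v=-1.918000/1.476482=-1.299034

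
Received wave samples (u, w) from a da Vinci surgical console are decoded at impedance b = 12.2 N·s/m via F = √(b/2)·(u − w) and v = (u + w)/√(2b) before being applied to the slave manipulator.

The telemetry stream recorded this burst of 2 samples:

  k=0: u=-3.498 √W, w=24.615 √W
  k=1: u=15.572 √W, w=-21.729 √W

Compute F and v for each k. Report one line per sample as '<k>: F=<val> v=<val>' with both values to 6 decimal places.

0: F=-69.433988 v=4.275012
1: F=92.126674 v=-1.246448

k=0: u−w=-28.113000, u+w=21.117000; √(b/2)=2.469818, √(2b)=4.939636; F=2.469818×(-28.113)=-69.433988, v=21.117000/4.939636=4.275012
k=1: u−w=37.301000, u+w=-6.157000; √(b/2)=2.469818, √(2b)=4.939636; F=2.469818×37.301=92.126674, v=-6.157000/4.939636=-1.246448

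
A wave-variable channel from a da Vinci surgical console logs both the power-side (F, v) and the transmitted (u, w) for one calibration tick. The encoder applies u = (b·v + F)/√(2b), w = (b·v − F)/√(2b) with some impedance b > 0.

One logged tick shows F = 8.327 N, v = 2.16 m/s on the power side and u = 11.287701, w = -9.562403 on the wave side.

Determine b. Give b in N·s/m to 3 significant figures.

b = 0.319 N·s/m

u + w = 1.725298;  u + w = √(2b)·v, so √(2b) = 1.725298/2.16 = 0.798749.
b = (√(2b))²/2 = 0.638000/2 = 0.319000.
(Check via u − w = 2F/√(2b): u − w = 20.850104, 2F/√(2b) = 20.850102.)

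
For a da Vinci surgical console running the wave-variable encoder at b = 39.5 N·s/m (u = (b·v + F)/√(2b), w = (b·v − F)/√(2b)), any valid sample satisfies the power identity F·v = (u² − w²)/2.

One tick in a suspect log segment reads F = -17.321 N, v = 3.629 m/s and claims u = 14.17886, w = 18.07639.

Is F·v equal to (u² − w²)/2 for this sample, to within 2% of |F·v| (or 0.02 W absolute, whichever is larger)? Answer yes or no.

yes

F·v = (-17.321)×3.629 = -62.85791 W.
(u² − w²)/2 = (201.04007 − 326.75588)/2 = -62.85790 W.
|Δ| = 0.00001;  2% of max(1, |F·v|) = 1.25716.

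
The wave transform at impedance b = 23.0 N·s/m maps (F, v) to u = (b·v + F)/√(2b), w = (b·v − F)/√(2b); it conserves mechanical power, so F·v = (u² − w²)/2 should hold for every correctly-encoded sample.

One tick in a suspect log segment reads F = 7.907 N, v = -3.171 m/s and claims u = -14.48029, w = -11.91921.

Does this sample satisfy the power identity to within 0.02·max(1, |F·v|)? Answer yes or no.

no

F·v = 7.907×(-3.171) = -25.0731 W.
(u² − w²)/2 = (209.6788 − 142.0676)/2 = 33.8056 W.
|Δ| = 58.8787;  2% of max(1, |F·v|) = 0.5015.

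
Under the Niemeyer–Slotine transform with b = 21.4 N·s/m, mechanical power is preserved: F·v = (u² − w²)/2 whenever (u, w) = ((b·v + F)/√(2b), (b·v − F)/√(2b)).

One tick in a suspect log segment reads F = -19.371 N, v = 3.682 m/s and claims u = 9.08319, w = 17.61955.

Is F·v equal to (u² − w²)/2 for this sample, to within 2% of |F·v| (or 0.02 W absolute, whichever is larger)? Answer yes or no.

no

F·v = (-19.371)×3.682 = -71.3240 W.
(u² − w²)/2 = (82.5043 − 310.4485)/2 = -113.9721 W.
|Δ| = 42.6481;  2% of max(1, |F·v|) = 1.4265.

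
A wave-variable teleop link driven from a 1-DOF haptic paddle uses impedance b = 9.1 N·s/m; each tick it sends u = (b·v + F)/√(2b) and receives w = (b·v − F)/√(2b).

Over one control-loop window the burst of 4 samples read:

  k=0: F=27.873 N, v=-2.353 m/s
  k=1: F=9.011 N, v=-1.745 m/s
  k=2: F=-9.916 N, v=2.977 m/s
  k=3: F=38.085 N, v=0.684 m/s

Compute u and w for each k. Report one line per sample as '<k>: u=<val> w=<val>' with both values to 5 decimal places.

k=0: b·v=9.1×(-2.353)=-21.41230; √(2b)=4.26615; u=(-21.41230+27.873)/4.26615=1.51441, w=(-21.41230−27.873)/4.26615=-11.55265
k=1: b·v=9.1×(-1.745)=-15.87950; √(2b)=4.26615; u=(-15.87950+9.011)/4.26615=-1.61000, w=(-15.87950−9.011)/4.26615=-5.83442
k=2: b·v=9.1×2.977=27.09070; √(2b)=4.26615; u=(27.09070+(-9.916))/4.26615=4.02581, w=(27.09070−(-9.916))/4.26615=8.67450
k=3: b·v=9.1×0.684=6.22440; √(2b)=4.26615; u=(6.22440+38.085)/4.26615=10.38628, w=(6.22440−38.085)/4.26615=-7.46824

0: u=1.51441 w=-11.55265
1: u=-1.61000 w=-5.83442
2: u=4.02581 w=8.67450
3: u=10.38628 w=-7.46824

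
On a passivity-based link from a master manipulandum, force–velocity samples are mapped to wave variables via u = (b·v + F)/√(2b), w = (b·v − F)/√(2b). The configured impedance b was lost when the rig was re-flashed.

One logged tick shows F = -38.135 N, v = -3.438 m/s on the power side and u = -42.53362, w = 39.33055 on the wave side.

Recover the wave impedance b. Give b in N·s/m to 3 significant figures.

b = 0.434 N·s/m

u + w = -3.2031;  u + w = √(2b)·v, so √(2b) = -3.2031/(-3.438) = 0.9317.
b = (√(2b))²/2 = 0.8680/2 = 0.4340.
(Check via u − w = 2F/√(2b): u − w = -81.8642, 2F/√(2b) = -81.8640.)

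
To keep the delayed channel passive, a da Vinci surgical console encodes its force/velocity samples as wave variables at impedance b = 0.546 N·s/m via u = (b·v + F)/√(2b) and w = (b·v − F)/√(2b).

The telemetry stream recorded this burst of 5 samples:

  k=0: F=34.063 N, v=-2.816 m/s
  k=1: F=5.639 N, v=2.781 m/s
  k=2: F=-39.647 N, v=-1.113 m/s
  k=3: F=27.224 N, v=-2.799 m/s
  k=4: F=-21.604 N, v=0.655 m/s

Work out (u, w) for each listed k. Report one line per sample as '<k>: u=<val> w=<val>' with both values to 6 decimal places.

k=0: b·v=0.546×(-2.816)=-1.537536; √(2b)=1.044988; u=(-1.537536+34.063)/1.044988=31.125202, w=(-1.537536−34.063)/1.044988=-34.067889
k=1: b·v=0.546×2.781=1.518426; √(2b)=1.044988; u=(1.518426+5.639)/1.044988=6.849290, w=(1.518426−5.639)/1.044988=-3.943178
k=2: b·v=0.546×(-1.113)=-0.607698; √(2b)=1.044988; u=(-0.607698+(-39.647))/1.044988=-38.521683, w=(-0.607698−(-39.647))/1.044988=37.358611
k=3: b·v=0.546×(-2.799)=-1.528254; √(2b)=1.044988; u=(-1.528254+27.224)/1.044988=24.589512, w=(-1.528254−27.224)/1.044988=-27.514434
k=4: b·v=0.546×0.655=0.357630; √(2b)=1.044988; u=(0.357630+(-21.604))/1.044988=-20.331687, w=(0.357630−(-21.604))/1.044988=21.016154

0: u=31.125202 w=-34.067889
1: u=6.849290 w=-3.943178
2: u=-38.521683 w=37.358611
3: u=24.589512 w=-27.514434
4: u=-20.331687 w=21.016154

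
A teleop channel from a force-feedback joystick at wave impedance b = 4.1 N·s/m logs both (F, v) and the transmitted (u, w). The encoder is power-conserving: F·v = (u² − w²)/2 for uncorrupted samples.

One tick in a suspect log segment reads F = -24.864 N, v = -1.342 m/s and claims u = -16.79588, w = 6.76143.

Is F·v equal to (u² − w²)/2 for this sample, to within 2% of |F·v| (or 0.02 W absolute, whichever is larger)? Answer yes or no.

F·v = (-24.864)×(-1.342) = 33.3675 W.
(u² − w²)/2 = (282.1016 − 45.7169)/2 = 118.1923 W.
|Δ| = 84.8248;  2% of max(1, |F·v|) = 0.6673.

no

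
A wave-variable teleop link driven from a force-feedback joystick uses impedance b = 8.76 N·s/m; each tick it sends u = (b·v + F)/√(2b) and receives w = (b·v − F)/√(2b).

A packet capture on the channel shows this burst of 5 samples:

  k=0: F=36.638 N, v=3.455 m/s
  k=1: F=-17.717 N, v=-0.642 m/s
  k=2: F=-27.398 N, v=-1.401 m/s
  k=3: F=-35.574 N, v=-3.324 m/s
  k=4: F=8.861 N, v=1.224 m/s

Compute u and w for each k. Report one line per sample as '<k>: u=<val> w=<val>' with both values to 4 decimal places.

k=0: b·v=8.76×3.455=30.2658; √(2b)=4.1857; u=(30.2658+36.638)/4.1857=15.9839, w=(30.2658−36.638)/4.1857=-1.5224
k=1: b·v=8.76×(-0.642)=-5.6239; √(2b)=4.1857; u=(-5.6239+(-17.717))/4.1857=-5.5764, w=(-5.6239−(-17.717))/4.1857=2.8891
k=2: b·v=8.76×(-1.401)=-12.2728; √(2b)=4.1857; u=(-12.2728+(-27.398))/4.1857=-9.4777, w=(-12.2728−(-27.398))/4.1857=3.6136
k=3: b·v=8.76×(-3.324)=-29.1182; √(2b)=4.1857; u=(-29.1182+(-35.574))/4.1857=-15.4556, w=(-29.1182−(-35.574))/4.1857=1.5423
k=4: b·v=8.76×1.224=10.7222; √(2b)=4.1857; u=(10.7222+8.861)/4.1857=4.6786, w=(10.7222−8.861)/4.1857=0.4447

0: u=15.9839 w=-1.5224
1: u=-5.5764 w=2.8891
2: u=-9.4777 w=3.6136
3: u=-15.4556 w=1.5423
4: u=4.6786 w=0.4447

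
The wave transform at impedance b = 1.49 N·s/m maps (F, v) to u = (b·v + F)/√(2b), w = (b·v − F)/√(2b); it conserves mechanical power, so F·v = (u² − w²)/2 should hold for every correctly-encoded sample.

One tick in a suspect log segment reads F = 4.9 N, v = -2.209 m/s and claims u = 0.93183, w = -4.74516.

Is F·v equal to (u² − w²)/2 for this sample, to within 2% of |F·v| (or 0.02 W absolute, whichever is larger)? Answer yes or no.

F·v = 4.9×(-2.209) = -10.82410 W.
(u² − w²)/2 = (0.86831 − 22.51654)/2 = -10.82412 W.
|Δ| = 0.00002;  2% of max(1, |F·v|) = 0.21648.

yes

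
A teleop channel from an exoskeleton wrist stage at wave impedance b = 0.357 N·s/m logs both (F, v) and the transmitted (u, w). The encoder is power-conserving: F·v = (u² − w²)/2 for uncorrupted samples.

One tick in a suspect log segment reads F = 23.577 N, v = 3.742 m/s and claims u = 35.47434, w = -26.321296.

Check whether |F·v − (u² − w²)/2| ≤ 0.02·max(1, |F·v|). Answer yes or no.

no

F·v = 23.577×3.742 = 88.225134 W.
(u² − w²)/2 = (1258.428798 − 692.810623)/2 = 282.809088 W.
|Δ| = 194.583954;  2% of max(1, |F·v|) = 1.764503.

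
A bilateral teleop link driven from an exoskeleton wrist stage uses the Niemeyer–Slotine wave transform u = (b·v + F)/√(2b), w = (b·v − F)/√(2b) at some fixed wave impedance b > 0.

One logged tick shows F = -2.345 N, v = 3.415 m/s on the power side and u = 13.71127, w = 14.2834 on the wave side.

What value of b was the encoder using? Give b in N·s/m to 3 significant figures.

b = 33.6 N·s/m

u + w = 27.9947;  u + w = √(2b)·v, so √(2b) = 27.9947/3.415 = 8.1976.
b = (√(2b))²/2 = 67.2000/2 = 33.6000.
(Check via u − w = 2F/√(2b): u − w = -0.5721, 2F/√(2b) = -0.5721.)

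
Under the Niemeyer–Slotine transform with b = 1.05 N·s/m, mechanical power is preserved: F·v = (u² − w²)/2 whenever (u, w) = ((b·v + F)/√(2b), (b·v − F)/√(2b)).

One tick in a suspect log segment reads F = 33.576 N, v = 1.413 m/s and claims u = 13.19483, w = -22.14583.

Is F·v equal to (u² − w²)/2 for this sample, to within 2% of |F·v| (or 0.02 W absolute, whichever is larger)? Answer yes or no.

F·v = 33.576×1.413 = 47.4429 W.
(u² − w²)/2 = (174.1035 − 490.4378)/2 = -158.1671 W.
|Δ| = 205.6100;  2% of max(1, |F·v|) = 0.9489.

no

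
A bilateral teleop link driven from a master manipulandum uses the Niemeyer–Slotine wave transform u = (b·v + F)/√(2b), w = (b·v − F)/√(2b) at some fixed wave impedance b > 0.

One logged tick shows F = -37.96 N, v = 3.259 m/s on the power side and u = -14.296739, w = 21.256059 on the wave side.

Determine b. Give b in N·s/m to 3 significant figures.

u + w = 6.959320;  u + w = √(2b)·v, so √(2b) = 6.959320/3.259 = 2.135416.
b = (√(2b))²/2 = 4.560001/2 = 2.280000.
(Check via u − w = 2F/√(2b): u − w = -35.552798, 2F/√(2b) = -35.552795.)

b = 2.28 N·s/m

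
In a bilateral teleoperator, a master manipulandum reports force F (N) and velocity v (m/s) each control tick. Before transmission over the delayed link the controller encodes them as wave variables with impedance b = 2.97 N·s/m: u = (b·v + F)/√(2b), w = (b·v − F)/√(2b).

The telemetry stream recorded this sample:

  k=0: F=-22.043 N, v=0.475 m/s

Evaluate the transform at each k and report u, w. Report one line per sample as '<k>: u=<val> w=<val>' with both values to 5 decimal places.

k=0: b·v=2.97×0.475=1.41075; √(2b)=2.43721; u=(1.41075+(-22.043))/2.43721=-8.46551, w=(1.41075−(-22.043))/2.43721=9.62319

0: u=-8.46551 w=9.62319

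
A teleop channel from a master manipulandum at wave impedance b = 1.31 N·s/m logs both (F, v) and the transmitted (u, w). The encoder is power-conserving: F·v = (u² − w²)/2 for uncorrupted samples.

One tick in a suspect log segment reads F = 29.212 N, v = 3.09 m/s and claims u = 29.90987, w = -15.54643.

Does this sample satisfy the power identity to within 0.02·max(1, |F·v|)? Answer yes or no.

no

F·v = 29.212×3.09 = 90.2651 W.
(u² − w²)/2 = (894.6003 − 241.6915)/2 = 326.4544 W.
|Δ| = 236.1893;  2% of max(1, |F·v|) = 1.8053.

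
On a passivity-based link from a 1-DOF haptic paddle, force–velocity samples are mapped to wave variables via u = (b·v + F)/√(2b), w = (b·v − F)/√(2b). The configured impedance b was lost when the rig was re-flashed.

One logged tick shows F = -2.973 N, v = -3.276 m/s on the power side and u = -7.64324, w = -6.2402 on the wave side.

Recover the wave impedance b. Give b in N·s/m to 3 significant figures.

b = 8.98 N·s/m

u + w = -13.8834;  u + w = √(2b)·v, so √(2b) = -13.8834/(-3.276) = 4.2379.
b = (√(2b))²/2 = 17.9600/2 = 8.9800.
(Check via u − w = 2F/√(2b): u − w = -1.4030, 2F/√(2b) = -1.4030.)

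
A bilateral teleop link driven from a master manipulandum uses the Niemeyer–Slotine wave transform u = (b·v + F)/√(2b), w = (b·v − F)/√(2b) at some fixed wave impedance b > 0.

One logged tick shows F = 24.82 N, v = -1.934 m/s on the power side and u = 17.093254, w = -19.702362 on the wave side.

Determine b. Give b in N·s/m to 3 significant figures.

b = 0.91 N·s/m

u + w = -2.609108;  u + w = √(2b)·v, so √(2b) = -2.609108/(-1.934) = 1.349073.
b = (√(2b))²/2 = 1.819999/2 = 0.910000.
(Check via u − w = 2F/√(2b): u − w = 36.795616, 2F/√(2b) = 36.795625.)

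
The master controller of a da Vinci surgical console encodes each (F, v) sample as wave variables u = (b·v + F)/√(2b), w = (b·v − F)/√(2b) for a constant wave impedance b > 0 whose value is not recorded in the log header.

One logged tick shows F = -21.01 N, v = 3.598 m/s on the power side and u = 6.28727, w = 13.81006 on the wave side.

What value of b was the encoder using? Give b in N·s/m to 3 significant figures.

u + w = 20.0973;  u + w = √(2b)·v, so √(2b) = 20.0973/3.598 = 5.5857.
b = (√(2b))²/2 = 31.2000/2 = 15.6000.
(Check via u − w = 2F/√(2b): u − w = -7.5228, 2F/√(2b) = -7.5228.)

b = 15.6 N·s/m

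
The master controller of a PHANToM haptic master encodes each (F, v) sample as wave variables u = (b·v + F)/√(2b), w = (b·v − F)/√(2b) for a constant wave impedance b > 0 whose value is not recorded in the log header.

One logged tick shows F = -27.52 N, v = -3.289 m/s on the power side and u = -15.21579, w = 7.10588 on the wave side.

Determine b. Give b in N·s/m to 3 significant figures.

u + w = -8.1099;  u + w = √(2b)·v, so √(2b) = -8.1099/(-3.289) = 2.4658.
b = (√(2b))²/2 = 6.0800/2 = 3.0400.
(Check via u − w = 2F/√(2b): u − w = -22.3217, 2F/√(2b) = -22.3216.)

b = 3.04 N·s/m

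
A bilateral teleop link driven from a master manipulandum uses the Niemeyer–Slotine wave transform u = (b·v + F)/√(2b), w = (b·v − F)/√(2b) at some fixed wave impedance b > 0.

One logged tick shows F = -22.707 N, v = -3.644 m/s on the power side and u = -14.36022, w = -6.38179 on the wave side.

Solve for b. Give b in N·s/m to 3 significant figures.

u + w = -20.74201;  u + w = √(2b)·v, so √(2b) = -20.74201/(-3.644) = 5.69210.
b = (√(2b))²/2 = 32.39999/2 = 16.20000.
(Check via u − w = 2F/√(2b): u − w = -7.97843, 2F/√(2b) = -7.97843.)

b = 16.2 N·s/m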